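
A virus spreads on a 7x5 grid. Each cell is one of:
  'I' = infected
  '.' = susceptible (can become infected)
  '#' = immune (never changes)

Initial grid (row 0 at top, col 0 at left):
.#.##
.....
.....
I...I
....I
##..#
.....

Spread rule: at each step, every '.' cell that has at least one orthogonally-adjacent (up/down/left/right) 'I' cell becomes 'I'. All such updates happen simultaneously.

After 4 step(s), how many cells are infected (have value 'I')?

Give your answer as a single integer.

Answer: 26

Derivation:
Step 0 (initial): 3 infected
Step 1: +6 new -> 9 infected
Step 2: +8 new -> 17 infected
Step 3: +6 new -> 23 infected
Step 4: +3 new -> 26 infected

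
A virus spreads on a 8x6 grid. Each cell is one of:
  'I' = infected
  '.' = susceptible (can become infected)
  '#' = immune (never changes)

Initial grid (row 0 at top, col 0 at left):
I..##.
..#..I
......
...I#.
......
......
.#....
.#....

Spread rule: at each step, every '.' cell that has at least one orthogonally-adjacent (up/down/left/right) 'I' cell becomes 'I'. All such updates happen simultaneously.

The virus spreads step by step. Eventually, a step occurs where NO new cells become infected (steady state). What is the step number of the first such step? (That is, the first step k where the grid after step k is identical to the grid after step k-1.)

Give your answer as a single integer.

Step 0 (initial): 3 infected
Step 1: +8 new -> 11 infected
Step 2: +11 new -> 22 infected
Step 3: +7 new -> 29 infected
Step 4: +6 new -> 35 infected
Step 5: +4 new -> 39 infected
Step 6: +2 new -> 41 infected
Step 7: +1 new -> 42 infected
Step 8: +0 new -> 42 infected

Answer: 8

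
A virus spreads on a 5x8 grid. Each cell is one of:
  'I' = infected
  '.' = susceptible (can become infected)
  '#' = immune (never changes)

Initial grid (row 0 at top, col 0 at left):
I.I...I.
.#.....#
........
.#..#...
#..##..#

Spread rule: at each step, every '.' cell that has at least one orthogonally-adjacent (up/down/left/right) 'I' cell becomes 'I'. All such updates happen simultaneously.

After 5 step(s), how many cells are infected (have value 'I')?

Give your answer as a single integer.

Step 0 (initial): 3 infected
Step 1: +7 new -> 10 infected
Step 2: +6 new -> 16 infected
Step 3: +8 new -> 24 infected
Step 4: +6 new -> 30 infected
Step 5: +2 new -> 32 infected

Answer: 32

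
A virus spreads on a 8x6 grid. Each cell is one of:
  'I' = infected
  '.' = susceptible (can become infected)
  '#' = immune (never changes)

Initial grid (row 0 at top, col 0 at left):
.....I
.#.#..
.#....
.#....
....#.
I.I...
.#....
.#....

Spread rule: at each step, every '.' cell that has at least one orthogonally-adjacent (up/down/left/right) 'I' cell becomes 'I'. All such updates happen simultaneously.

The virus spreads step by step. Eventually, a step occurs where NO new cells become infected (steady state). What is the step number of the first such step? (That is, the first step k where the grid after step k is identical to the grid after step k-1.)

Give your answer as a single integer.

Answer: 6

Derivation:
Step 0 (initial): 3 infected
Step 1: +8 new -> 11 infected
Step 2: +11 new -> 22 infected
Step 3: +9 new -> 31 infected
Step 4: +8 new -> 39 infected
Step 5: +2 new -> 41 infected
Step 6: +0 new -> 41 infected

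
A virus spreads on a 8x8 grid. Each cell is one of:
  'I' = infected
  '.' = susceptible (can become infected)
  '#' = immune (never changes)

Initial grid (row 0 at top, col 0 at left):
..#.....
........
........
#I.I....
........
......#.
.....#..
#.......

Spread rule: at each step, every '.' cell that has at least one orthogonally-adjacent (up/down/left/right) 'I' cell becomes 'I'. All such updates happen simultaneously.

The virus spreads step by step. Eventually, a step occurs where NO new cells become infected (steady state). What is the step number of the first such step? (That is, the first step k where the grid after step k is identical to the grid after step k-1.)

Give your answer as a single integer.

Answer: 9

Derivation:
Step 0 (initial): 2 infected
Step 1: +6 new -> 8 infected
Step 2: +11 new -> 19 infected
Step 3: +13 new -> 32 infected
Step 4: +12 new -> 44 infected
Step 5: +6 new -> 50 infected
Step 6: +4 new -> 54 infected
Step 7: +3 new -> 57 infected
Step 8: +2 new -> 59 infected
Step 9: +0 new -> 59 infected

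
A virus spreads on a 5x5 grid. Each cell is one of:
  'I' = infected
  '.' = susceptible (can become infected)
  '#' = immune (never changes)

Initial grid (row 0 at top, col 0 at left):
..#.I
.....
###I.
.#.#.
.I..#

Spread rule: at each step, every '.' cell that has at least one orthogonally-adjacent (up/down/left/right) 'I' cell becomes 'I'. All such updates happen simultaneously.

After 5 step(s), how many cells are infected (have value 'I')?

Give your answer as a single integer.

Answer: 18

Derivation:
Step 0 (initial): 3 infected
Step 1: +6 new -> 9 infected
Step 2: +5 new -> 14 infected
Step 3: +1 new -> 15 infected
Step 4: +2 new -> 17 infected
Step 5: +1 new -> 18 infected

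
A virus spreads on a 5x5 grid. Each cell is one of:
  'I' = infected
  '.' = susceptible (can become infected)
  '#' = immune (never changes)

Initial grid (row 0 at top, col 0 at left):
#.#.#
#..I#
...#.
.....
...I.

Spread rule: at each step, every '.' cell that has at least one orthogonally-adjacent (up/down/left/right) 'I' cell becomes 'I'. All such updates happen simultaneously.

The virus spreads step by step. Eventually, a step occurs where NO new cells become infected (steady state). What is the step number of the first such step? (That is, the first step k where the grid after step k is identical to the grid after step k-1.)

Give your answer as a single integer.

Answer: 5

Derivation:
Step 0 (initial): 2 infected
Step 1: +5 new -> 7 infected
Step 2: +5 new -> 12 infected
Step 3: +5 new -> 17 infected
Step 4: +2 new -> 19 infected
Step 5: +0 new -> 19 infected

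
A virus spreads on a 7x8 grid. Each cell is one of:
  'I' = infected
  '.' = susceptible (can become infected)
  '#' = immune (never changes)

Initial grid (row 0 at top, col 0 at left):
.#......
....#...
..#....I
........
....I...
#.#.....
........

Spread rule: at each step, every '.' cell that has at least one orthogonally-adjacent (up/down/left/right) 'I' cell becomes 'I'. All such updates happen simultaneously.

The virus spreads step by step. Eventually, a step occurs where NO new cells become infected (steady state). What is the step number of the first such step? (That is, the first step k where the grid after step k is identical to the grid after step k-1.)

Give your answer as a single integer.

Step 0 (initial): 2 infected
Step 1: +7 new -> 9 infected
Step 2: +13 new -> 22 infected
Step 3: +9 new -> 31 infected
Step 4: +8 new -> 39 infected
Step 5: +6 new -> 45 infected
Step 6: +4 new -> 49 infected
Step 7: +1 new -> 50 infected
Step 8: +1 new -> 51 infected
Step 9: +0 new -> 51 infected

Answer: 9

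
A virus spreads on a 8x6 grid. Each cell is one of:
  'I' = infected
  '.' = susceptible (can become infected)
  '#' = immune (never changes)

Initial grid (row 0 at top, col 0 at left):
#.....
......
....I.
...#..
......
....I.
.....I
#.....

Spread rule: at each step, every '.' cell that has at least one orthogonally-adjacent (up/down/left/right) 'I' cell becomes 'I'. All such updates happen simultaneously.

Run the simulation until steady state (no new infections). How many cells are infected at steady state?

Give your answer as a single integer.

Step 0 (initial): 3 infected
Step 1: +9 new -> 12 infected
Step 2: +10 new -> 22 infected
Step 3: +9 new -> 31 infected
Step 4: +8 new -> 39 infected
Step 5: +6 new -> 45 infected
Step 6: +0 new -> 45 infected

Answer: 45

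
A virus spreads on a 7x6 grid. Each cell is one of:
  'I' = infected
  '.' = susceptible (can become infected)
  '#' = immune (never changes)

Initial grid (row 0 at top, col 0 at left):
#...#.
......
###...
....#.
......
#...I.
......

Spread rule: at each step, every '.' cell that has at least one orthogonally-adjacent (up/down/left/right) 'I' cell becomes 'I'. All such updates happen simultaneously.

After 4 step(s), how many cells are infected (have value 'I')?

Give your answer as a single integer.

Step 0 (initial): 1 infected
Step 1: +4 new -> 5 infected
Step 2: +5 new -> 10 infected
Step 3: +5 new -> 15 infected
Step 4: +5 new -> 20 infected

Answer: 20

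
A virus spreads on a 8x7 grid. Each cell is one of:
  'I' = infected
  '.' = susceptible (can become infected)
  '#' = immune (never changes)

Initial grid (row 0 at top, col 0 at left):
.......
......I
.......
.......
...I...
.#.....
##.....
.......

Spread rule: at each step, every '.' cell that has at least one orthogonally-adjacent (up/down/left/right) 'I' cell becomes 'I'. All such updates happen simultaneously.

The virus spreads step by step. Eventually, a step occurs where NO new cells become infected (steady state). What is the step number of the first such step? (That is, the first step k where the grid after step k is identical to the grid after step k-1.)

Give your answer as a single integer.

Step 0 (initial): 2 infected
Step 1: +7 new -> 9 infected
Step 2: +12 new -> 21 infected
Step 3: +12 new -> 33 infected
Step 4: +9 new -> 42 infected
Step 5: +6 new -> 48 infected
Step 6: +4 new -> 52 infected
Step 7: +1 new -> 53 infected
Step 8: +0 new -> 53 infected

Answer: 8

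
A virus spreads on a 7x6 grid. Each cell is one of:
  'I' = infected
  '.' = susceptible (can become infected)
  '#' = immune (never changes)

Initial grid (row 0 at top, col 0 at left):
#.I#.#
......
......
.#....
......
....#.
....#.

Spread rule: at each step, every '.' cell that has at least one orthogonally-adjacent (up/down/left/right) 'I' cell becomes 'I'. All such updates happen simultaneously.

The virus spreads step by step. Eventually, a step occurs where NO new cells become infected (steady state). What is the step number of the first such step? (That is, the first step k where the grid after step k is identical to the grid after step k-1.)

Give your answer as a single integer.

Answer: 10

Derivation:
Step 0 (initial): 1 infected
Step 1: +2 new -> 3 infected
Step 2: +3 new -> 6 infected
Step 3: +5 new -> 11 infected
Step 4: +6 new -> 17 infected
Step 5: +6 new -> 23 infected
Step 6: +6 new -> 29 infected
Step 7: +4 new -> 33 infected
Step 8: +2 new -> 35 infected
Step 9: +1 new -> 36 infected
Step 10: +0 new -> 36 infected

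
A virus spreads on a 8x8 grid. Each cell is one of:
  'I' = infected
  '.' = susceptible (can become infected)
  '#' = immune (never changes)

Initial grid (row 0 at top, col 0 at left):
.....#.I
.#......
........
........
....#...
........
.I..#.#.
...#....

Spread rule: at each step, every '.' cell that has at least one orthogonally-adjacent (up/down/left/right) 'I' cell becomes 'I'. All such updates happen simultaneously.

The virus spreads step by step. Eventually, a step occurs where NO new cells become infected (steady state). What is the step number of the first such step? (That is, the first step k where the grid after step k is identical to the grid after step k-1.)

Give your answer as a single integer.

Answer: 9

Derivation:
Step 0 (initial): 2 infected
Step 1: +6 new -> 8 infected
Step 2: +8 new -> 16 infected
Step 3: +7 new -> 23 infected
Step 4: +9 new -> 32 infected
Step 5: +10 new -> 42 infected
Step 6: +9 new -> 51 infected
Step 7: +4 new -> 55 infected
Step 8: +3 new -> 58 infected
Step 9: +0 new -> 58 infected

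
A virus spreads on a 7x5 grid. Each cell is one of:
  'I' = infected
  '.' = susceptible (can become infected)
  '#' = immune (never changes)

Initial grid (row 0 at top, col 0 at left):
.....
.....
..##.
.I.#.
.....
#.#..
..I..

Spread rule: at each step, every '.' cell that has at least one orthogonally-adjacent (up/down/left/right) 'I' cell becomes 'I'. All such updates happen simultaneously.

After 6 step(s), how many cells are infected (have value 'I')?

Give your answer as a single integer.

Answer: 30

Derivation:
Step 0 (initial): 2 infected
Step 1: +6 new -> 8 infected
Step 2: +8 new -> 16 infected
Step 3: +5 new -> 21 infected
Step 4: +4 new -> 25 infected
Step 5: +3 new -> 28 infected
Step 6: +2 new -> 30 infected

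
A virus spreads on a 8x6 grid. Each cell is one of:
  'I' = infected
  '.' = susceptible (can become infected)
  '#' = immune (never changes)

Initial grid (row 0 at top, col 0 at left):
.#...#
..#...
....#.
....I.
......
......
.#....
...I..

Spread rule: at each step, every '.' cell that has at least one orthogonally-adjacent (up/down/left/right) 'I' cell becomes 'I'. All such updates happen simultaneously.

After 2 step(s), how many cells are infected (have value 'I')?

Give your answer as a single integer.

Answer: 19

Derivation:
Step 0 (initial): 2 infected
Step 1: +6 new -> 8 infected
Step 2: +11 new -> 19 infected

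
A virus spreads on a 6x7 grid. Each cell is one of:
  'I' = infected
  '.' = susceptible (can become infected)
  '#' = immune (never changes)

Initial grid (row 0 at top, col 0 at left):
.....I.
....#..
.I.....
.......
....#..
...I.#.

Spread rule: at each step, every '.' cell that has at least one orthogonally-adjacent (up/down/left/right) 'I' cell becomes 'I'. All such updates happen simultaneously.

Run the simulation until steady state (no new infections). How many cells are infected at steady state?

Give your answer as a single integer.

Answer: 39

Derivation:
Step 0 (initial): 3 infected
Step 1: +10 new -> 13 infected
Step 2: +13 new -> 26 infected
Step 3: +9 new -> 35 infected
Step 4: +2 new -> 37 infected
Step 5: +1 new -> 38 infected
Step 6: +1 new -> 39 infected
Step 7: +0 new -> 39 infected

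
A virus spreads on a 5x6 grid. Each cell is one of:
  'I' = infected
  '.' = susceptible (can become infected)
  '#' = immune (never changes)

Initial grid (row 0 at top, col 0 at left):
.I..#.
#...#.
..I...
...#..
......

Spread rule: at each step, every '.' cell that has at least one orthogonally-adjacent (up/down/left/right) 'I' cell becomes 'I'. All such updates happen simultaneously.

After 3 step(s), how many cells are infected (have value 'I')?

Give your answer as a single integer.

Step 0 (initial): 2 infected
Step 1: +7 new -> 9 infected
Step 2: +6 new -> 15 infected
Step 3: +5 new -> 20 infected

Answer: 20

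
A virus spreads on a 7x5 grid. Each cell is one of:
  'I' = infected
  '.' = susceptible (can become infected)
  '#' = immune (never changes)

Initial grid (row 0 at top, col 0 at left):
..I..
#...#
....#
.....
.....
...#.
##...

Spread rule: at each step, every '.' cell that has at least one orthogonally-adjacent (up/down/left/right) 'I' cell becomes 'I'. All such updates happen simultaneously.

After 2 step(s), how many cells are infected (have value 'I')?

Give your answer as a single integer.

Answer: 9

Derivation:
Step 0 (initial): 1 infected
Step 1: +3 new -> 4 infected
Step 2: +5 new -> 9 infected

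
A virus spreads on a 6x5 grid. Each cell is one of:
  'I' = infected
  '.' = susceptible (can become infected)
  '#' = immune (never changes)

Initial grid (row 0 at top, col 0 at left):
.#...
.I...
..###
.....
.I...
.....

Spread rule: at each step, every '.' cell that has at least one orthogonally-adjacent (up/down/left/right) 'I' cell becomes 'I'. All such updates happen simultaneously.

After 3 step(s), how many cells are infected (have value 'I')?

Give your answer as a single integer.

Step 0 (initial): 2 infected
Step 1: +7 new -> 9 infected
Step 2: +9 new -> 18 infected
Step 3: +5 new -> 23 infected

Answer: 23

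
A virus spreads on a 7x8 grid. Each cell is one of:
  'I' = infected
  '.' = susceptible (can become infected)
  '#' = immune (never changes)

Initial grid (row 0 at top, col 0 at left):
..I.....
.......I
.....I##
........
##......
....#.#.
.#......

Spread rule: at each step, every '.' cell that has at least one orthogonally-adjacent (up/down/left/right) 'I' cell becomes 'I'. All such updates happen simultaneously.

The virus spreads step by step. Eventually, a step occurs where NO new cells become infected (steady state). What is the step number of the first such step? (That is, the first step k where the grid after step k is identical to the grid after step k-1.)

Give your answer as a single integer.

Step 0 (initial): 3 infected
Step 1: +8 new -> 11 infected
Step 2: +12 new -> 23 infected
Step 3: +8 new -> 31 infected
Step 4: +6 new -> 37 infected
Step 5: +6 new -> 43 infected
Step 6: +4 new -> 47 infected
Step 7: +1 new -> 48 infected
Step 8: +1 new -> 49 infected
Step 9: +0 new -> 49 infected

Answer: 9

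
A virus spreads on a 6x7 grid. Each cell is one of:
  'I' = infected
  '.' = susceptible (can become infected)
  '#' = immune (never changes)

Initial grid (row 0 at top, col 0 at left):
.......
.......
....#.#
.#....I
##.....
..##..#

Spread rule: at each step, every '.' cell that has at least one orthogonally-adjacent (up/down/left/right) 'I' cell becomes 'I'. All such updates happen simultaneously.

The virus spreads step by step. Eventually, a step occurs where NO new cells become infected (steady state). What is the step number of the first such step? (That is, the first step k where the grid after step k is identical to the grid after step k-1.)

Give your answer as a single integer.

Answer: 10

Derivation:
Step 0 (initial): 1 infected
Step 1: +2 new -> 3 infected
Step 2: +3 new -> 6 infected
Step 3: +4 new -> 10 infected
Step 4: +7 new -> 17 infected
Step 5: +5 new -> 22 infected
Step 6: +3 new -> 25 infected
Step 7: +3 new -> 28 infected
Step 8: +3 new -> 31 infected
Step 9: +1 new -> 32 infected
Step 10: +0 new -> 32 infected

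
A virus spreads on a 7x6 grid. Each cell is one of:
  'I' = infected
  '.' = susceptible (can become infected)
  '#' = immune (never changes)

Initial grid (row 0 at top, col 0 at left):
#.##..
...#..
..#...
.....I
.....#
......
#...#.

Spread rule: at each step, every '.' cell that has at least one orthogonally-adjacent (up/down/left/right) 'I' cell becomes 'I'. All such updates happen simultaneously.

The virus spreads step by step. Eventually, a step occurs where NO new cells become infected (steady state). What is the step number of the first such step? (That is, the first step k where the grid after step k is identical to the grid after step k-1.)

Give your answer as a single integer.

Answer: 8

Derivation:
Step 0 (initial): 1 infected
Step 1: +2 new -> 3 infected
Step 2: +4 new -> 7 infected
Step 3: +6 new -> 13 infected
Step 4: +5 new -> 18 infected
Step 5: +6 new -> 24 infected
Step 6: +5 new -> 29 infected
Step 7: +5 new -> 34 infected
Step 8: +0 new -> 34 infected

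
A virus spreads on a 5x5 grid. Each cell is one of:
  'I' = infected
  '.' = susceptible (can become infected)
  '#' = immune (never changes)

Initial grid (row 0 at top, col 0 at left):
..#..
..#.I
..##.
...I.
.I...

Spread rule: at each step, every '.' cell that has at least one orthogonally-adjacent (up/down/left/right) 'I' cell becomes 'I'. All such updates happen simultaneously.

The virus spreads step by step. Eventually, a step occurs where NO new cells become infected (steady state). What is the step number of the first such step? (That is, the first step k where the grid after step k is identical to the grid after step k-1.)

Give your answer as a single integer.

Step 0 (initial): 3 infected
Step 1: +9 new -> 12 infected
Step 2: +4 new -> 16 infected
Step 3: +2 new -> 18 infected
Step 4: +2 new -> 20 infected
Step 5: +1 new -> 21 infected
Step 6: +0 new -> 21 infected

Answer: 6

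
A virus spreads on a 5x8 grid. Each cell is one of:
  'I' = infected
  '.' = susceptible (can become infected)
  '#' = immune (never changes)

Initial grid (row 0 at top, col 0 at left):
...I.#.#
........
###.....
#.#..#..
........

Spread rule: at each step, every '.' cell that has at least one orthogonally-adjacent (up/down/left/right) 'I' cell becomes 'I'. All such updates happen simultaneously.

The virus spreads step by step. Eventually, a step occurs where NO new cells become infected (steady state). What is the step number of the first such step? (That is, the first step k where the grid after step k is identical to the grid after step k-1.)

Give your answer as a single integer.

Answer: 9

Derivation:
Step 0 (initial): 1 infected
Step 1: +3 new -> 4 infected
Step 2: +4 new -> 8 infected
Step 3: +5 new -> 13 infected
Step 4: +5 new -> 18 infected
Step 5: +5 new -> 23 infected
Step 6: +4 new -> 27 infected
Step 7: +4 new -> 31 infected
Step 8: +1 new -> 32 infected
Step 9: +0 new -> 32 infected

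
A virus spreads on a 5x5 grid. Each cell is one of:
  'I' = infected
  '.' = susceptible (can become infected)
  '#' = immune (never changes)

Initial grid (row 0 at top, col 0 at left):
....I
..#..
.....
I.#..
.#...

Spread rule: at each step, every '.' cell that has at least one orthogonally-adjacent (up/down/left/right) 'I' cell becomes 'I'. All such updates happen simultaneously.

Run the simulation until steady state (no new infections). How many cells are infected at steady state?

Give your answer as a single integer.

Step 0 (initial): 2 infected
Step 1: +5 new -> 7 infected
Step 2: +5 new -> 12 infected
Step 3: +6 new -> 18 infected
Step 4: +2 new -> 20 infected
Step 5: +1 new -> 21 infected
Step 6: +1 new -> 22 infected
Step 7: +0 new -> 22 infected

Answer: 22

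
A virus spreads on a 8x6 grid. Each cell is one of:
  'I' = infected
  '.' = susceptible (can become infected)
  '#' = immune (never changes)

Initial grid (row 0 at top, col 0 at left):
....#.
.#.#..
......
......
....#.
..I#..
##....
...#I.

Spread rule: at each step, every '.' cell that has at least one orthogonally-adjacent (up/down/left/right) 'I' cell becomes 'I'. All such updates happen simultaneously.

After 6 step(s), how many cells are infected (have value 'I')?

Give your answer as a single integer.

Answer: 37

Derivation:
Step 0 (initial): 2 infected
Step 1: +5 new -> 7 infected
Step 2: +8 new -> 15 infected
Step 3: +6 new -> 21 infected
Step 4: +7 new -> 28 infected
Step 5: +4 new -> 32 infected
Step 6: +5 new -> 37 infected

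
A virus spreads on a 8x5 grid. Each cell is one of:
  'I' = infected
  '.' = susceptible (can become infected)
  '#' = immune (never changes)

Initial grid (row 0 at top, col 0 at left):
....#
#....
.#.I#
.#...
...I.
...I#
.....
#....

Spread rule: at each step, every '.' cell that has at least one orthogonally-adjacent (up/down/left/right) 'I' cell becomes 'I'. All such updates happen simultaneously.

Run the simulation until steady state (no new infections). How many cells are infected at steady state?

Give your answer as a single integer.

Step 0 (initial): 3 infected
Step 1: +7 new -> 10 infected
Step 2: +10 new -> 20 infected
Step 3: +7 new -> 27 infected
Step 4: +4 new -> 31 infected
Step 5: +2 new -> 33 infected
Step 6: +0 new -> 33 infected

Answer: 33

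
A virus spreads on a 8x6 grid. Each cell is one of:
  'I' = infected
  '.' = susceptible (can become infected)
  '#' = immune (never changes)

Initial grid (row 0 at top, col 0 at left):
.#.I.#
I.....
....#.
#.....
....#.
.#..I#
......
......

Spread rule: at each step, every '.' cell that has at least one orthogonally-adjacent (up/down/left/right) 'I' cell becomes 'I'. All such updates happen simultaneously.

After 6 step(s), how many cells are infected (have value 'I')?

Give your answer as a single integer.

Step 0 (initial): 3 infected
Step 1: +8 new -> 11 infected
Step 2: +9 new -> 20 infected
Step 3: +8 new -> 28 infected
Step 4: +6 new -> 34 infected
Step 5: +4 new -> 38 infected
Step 6: +3 new -> 41 infected

Answer: 41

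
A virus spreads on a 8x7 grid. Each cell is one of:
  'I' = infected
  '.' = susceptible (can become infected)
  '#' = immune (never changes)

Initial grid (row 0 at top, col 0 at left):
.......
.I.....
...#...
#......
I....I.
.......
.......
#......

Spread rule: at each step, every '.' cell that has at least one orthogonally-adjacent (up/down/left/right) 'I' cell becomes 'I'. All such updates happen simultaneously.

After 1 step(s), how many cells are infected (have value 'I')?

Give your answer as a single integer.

Step 0 (initial): 3 infected
Step 1: +10 new -> 13 infected

Answer: 13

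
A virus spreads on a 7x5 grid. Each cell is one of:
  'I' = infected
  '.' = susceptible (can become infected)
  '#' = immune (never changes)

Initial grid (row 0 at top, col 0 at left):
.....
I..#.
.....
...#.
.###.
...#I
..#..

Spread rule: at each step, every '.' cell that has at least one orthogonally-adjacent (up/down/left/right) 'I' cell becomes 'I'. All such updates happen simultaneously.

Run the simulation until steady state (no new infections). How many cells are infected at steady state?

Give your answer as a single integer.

Answer: 28

Derivation:
Step 0 (initial): 2 infected
Step 1: +5 new -> 7 infected
Step 2: +6 new -> 13 infected
Step 3: +5 new -> 18 infected
Step 4: +5 new -> 23 infected
Step 5: +3 new -> 26 infected
Step 6: +2 new -> 28 infected
Step 7: +0 new -> 28 infected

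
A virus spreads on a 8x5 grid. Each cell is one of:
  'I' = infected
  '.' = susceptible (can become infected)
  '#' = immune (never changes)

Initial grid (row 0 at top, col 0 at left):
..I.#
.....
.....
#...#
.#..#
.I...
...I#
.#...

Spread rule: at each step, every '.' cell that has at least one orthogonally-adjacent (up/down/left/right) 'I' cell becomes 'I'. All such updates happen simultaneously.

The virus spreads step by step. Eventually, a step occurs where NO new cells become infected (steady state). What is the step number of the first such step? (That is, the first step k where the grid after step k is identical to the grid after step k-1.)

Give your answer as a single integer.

Answer: 5

Derivation:
Step 0 (initial): 3 infected
Step 1: +9 new -> 12 infected
Step 2: +11 new -> 23 infected
Step 3: +7 new -> 30 infected
Step 4: +3 new -> 33 infected
Step 5: +0 new -> 33 infected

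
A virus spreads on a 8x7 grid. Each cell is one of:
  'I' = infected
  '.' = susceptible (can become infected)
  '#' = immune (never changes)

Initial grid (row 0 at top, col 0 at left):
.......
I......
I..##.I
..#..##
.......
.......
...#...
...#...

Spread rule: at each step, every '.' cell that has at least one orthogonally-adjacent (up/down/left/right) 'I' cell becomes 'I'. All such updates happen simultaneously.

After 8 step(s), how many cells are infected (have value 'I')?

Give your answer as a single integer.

Step 0 (initial): 3 infected
Step 1: +6 new -> 9 infected
Step 2: +7 new -> 16 infected
Step 3: +6 new -> 22 infected
Step 4: +5 new -> 27 infected
Step 5: +4 new -> 31 infected
Step 6: +5 new -> 36 infected
Step 7: +4 new -> 40 infected
Step 8: +3 new -> 43 infected

Answer: 43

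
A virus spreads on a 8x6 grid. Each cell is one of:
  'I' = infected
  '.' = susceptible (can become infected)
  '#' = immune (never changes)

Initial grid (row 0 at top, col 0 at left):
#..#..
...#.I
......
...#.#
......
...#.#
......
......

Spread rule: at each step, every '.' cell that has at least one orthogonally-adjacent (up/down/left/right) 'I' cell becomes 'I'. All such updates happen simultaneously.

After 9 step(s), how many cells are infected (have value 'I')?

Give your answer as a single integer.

Step 0 (initial): 1 infected
Step 1: +3 new -> 4 infected
Step 2: +2 new -> 6 infected
Step 3: +2 new -> 8 infected
Step 4: +2 new -> 10 infected
Step 5: +6 new -> 16 infected
Step 6: +6 new -> 22 infected
Step 7: +8 new -> 30 infected
Step 8: +5 new -> 35 infected
Step 9: +3 new -> 38 infected

Answer: 38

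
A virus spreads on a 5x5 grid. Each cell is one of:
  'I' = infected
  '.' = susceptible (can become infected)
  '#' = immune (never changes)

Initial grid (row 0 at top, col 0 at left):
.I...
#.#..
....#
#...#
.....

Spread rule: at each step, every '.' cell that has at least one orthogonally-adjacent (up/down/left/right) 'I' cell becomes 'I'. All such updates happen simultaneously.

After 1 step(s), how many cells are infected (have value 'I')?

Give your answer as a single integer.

Step 0 (initial): 1 infected
Step 1: +3 new -> 4 infected

Answer: 4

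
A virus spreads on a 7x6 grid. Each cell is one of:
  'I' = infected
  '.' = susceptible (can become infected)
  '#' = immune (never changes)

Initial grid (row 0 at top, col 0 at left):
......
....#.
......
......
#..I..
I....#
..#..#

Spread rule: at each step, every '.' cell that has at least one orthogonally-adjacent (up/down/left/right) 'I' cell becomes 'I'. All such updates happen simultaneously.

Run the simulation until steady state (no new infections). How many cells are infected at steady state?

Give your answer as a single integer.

Step 0 (initial): 2 infected
Step 1: +6 new -> 8 infected
Step 2: +9 new -> 17 infected
Step 3: +6 new -> 23 infected
Step 4: +5 new -> 28 infected
Step 5: +5 new -> 33 infected
Step 6: +3 new -> 36 infected
Step 7: +1 new -> 37 infected
Step 8: +0 new -> 37 infected

Answer: 37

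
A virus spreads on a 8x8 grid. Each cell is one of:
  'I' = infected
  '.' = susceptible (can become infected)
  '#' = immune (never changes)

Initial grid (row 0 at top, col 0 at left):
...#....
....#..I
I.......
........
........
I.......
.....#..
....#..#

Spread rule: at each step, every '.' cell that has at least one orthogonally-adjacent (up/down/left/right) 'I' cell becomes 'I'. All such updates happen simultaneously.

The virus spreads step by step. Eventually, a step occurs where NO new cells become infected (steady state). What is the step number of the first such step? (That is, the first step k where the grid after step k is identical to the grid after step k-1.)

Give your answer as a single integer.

Step 0 (initial): 3 infected
Step 1: +9 new -> 12 infected
Step 2: +12 new -> 24 infected
Step 3: +12 new -> 36 infected
Step 4: +12 new -> 48 infected
Step 5: +8 new -> 56 infected
Step 6: +1 new -> 57 infected
Step 7: +1 new -> 58 infected
Step 8: +1 new -> 59 infected
Step 9: +0 new -> 59 infected

Answer: 9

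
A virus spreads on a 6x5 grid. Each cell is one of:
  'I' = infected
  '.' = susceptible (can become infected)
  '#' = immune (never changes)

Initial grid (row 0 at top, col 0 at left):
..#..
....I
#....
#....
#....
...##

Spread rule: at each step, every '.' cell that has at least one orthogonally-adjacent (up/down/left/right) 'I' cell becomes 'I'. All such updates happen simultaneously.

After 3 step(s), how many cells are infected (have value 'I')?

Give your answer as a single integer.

Step 0 (initial): 1 infected
Step 1: +3 new -> 4 infected
Step 2: +4 new -> 8 infected
Step 3: +4 new -> 12 infected

Answer: 12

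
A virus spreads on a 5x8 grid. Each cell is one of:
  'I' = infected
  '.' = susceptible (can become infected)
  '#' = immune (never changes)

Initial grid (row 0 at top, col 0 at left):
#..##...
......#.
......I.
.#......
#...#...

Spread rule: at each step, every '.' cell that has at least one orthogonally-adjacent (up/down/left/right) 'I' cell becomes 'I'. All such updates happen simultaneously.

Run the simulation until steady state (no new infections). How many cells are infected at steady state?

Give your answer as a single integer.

Answer: 33

Derivation:
Step 0 (initial): 1 infected
Step 1: +3 new -> 4 infected
Step 2: +6 new -> 10 infected
Step 3: +7 new -> 17 infected
Step 4: +4 new -> 21 infected
Step 5: +4 new -> 25 infected
Step 6: +4 new -> 29 infected
Step 7: +4 new -> 33 infected
Step 8: +0 new -> 33 infected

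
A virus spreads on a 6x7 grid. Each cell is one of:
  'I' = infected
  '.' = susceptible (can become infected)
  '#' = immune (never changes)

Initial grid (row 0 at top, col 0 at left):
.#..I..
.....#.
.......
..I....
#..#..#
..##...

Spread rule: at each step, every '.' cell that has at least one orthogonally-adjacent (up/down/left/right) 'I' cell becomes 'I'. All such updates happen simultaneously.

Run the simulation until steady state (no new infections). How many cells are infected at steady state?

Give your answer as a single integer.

Answer: 35

Derivation:
Step 0 (initial): 2 infected
Step 1: +7 new -> 9 infected
Step 2: +10 new -> 19 infected
Step 3: +7 new -> 26 infected
Step 4: +6 new -> 32 infected
Step 5: +2 new -> 34 infected
Step 6: +1 new -> 35 infected
Step 7: +0 new -> 35 infected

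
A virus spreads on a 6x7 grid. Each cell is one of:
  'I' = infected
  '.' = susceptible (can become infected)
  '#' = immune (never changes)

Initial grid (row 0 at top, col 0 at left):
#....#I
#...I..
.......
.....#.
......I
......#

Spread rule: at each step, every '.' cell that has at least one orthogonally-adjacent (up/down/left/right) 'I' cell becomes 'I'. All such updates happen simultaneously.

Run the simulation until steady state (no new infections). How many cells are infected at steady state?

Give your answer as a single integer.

Answer: 37

Derivation:
Step 0 (initial): 3 infected
Step 1: +7 new -> 10 infected
Step 2: +8 new -> 18 infected
Step 3: +6 new -> 24 infected
Step 4: +5 new -> 29 infected
Step 5: +4 new -> 33 infected
Step 6: +3 new -> 36 infected
Step 7: +1 new -> 37 infected
Step 8: +0 new -> 37 infected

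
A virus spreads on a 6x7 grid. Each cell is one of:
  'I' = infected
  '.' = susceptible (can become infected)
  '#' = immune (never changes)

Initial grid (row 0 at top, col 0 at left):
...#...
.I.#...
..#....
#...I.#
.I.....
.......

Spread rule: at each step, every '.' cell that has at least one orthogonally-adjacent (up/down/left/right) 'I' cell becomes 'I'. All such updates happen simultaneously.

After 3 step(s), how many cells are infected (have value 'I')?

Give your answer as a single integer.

Answer: 33

Derivation:
Step 0 (initial): 3 infected
Step 1: +12 new -> 15 infected
Step 2: +12 new -> 27 infected
Step 3: +6 new -> 33 infected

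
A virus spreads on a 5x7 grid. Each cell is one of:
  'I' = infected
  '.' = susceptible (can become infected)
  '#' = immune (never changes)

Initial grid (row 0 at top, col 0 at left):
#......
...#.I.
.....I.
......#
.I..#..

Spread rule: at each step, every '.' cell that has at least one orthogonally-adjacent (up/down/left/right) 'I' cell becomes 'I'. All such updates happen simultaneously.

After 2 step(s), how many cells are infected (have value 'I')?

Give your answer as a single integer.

Answer: 21

Derivation:
Step 0 (initial): 3 infected
Step 1: +9 new -> 12 infected
Step 2: +9 new -> 21 infected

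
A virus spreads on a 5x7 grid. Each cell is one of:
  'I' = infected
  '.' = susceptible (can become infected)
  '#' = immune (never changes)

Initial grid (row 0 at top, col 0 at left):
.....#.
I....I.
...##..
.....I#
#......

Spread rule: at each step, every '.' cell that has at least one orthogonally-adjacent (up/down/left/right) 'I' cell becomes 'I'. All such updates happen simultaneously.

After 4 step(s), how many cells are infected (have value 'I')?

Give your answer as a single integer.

Step 0 (initial): 3 infected
Step 1: +8 new -> 11 infected
Step 2: +11 new -> 22 infected
Step 3: +6 new -> 28 infected
Step 4: +2 new -> 30 infected

Answer: 30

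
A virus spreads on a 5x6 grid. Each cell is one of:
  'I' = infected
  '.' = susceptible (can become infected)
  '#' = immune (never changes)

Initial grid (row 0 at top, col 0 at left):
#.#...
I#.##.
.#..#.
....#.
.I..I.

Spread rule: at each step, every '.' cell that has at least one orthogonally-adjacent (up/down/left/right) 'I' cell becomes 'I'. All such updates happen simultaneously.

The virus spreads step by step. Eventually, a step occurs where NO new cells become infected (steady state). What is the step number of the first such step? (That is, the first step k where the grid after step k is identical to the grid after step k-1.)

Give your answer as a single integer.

Step 0 (initial): 3 infected
Step 1: +6 new -> 9 infected
Step 2: +4 new -> 13 infected
Step 3: +3 new -> 16 infected
Step 4: +2 new -> 18 infected
Step 5: +1 new -> 19 infected
Step 6: +1 new -> 20 infected
Step 7: +1 new -> 21 infected
Step 8: +0 new -> 21 infected

Answer: 8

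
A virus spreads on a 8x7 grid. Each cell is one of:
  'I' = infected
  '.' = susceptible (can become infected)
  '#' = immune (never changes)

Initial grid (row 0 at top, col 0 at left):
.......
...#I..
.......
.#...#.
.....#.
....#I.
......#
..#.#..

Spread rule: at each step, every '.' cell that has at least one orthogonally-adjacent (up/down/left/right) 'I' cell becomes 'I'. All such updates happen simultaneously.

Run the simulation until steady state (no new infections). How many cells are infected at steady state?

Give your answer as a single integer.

Step 0 (initial): 2 infected
Step 1: +5 new -> 7 infected
Step 2: +9 new -> 16 infected
Step 3: +9 new -> 25 infected
Step 4: +8 new -> 33 infected
Step 5: +6 new -> 39 infected
Step 6: +6 new -> 45 infected
Step 7: +3 new -> 48 infected
Step 8: +0 new -> 48 infected

Answer: 48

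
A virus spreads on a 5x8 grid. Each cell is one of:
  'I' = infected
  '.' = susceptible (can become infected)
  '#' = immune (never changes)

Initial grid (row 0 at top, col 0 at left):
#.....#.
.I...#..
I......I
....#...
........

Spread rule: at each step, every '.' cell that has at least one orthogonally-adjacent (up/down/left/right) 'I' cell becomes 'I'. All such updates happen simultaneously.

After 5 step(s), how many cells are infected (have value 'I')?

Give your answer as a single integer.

Step 0 (initial): 3 infected
Step 1: +8 new -> 11 infected
Step 2: +10 new -> 21 infected
Step 3: +8 new -> 29 infected
Step 4: +4 new -> 33 infected
Step 5: +3 new -> 36 infected

Answer: 36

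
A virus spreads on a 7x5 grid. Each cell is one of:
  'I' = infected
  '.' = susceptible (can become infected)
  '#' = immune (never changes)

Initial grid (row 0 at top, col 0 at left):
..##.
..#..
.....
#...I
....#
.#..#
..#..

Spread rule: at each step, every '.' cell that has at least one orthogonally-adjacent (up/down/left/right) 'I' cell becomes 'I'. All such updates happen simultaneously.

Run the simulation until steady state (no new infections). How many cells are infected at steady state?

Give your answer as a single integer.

Step 0 (initial): 1 infected
Step 1: +2 new -> 3 infected
Step 2: +4 new -> 7 infected
Step 3: +6 new -> 13 infected
Step 4: +4 new -> 17 infected
Step 5: +4 new -> 21 infected
Step 6: +3 new -> 24 infected
Step 7: +2 new -> 26 infected
Step 8: +1 new -> 27 infected
Step 9: +0 new -> 27 infected

Answer: 27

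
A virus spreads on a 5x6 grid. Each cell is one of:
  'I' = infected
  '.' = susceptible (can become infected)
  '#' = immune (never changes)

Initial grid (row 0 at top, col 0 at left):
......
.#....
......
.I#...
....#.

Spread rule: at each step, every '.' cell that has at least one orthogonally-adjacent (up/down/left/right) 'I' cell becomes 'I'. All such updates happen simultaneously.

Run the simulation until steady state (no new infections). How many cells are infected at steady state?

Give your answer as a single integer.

Answer: 27

Derivation:
Step 0 (initial): 1 infected
Step 1: +3 new -> 4 infected
Step 2: +4 new -> 8 infected
Step 3: +4 new -> 12 infected
Step 4: +5 new -> 17 infected
Step 5: +5 new -> 22 infected
Step 6: +3 new -> 25 infected
Step 7: +2 new -> 27 infected
Step 8: +0 new -> 27 infected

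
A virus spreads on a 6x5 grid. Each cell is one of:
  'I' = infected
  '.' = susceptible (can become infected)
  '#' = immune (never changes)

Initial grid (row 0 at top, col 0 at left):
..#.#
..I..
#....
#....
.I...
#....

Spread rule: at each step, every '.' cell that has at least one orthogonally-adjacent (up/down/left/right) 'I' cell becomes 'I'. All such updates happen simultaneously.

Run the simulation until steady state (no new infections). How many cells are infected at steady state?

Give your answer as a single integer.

Step 0 (initial): 2 infected
Step 1: +7 new -> 9 infected
Step 2: +9 new -> 18 infected
Step 3: +5 new -> 23 infected
Step 4: +2 new -> 25 infected
Step 5: +0 new -> 25 infected

Answer: 25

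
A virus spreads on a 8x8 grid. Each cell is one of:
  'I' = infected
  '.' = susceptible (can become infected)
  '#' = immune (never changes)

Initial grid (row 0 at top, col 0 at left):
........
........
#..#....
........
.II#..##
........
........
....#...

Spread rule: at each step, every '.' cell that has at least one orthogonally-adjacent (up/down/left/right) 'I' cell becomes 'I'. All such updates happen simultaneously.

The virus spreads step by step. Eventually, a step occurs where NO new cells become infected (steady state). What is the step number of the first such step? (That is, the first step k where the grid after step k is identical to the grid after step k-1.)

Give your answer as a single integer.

Answer: 10

Derivation:
Step 0 (initial): 2 infected
Step 1: +5 new -> 7 infected
Step 2: +8 new -> 15 infected
Step 3: +8 new -> 23 infected
Step 4: +11 new -> 34 infected
Step 5: +8 new -> 42 infected
Step 6: +7 new -> 49 infected
Step 7: +5 new -> 54 infected
Step 8: +3 new -> 57 infected
Step 9: +1 new -> 58 infected
Step 10: +0 new -> 58 infected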